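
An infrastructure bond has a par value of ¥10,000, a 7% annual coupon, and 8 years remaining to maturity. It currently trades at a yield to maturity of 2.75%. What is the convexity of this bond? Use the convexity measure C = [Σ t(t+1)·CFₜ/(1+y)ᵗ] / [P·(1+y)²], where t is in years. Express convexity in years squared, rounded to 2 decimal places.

With y = 0.0275:
  t   CF        PV=CF/(1+0.0275)^t    t·PV        t(t+1)·PV
  1       700.00       681.2652       681.2652       1,362.5304
  2       700.00       663.0318     1,326.0637       3,978.1910
  3       700.00       645.2865     1,935.8594       7,743.4374
  4       700.00       628.0160     2,512.0641      12,560.3203
  5       700.00       611.2078     3,056.0390      18,336.2340
  6       700.00       594.8494     3,569.0966      24,983.6765
  7       700.00       578.9289     4,052.5023      32,420.0181
  8    10,700.00     8,612.4980    68,899.9839     620,099.8549
  Σ                 13,015.0836    86,032.8741     721,484.2626
P = 13,015.0836.
Convexity = Σ t(t+1)·PV / [P·(1+y)²] = 721,484.2626 / (13,015.0836 × 1.055756) = 52.50688.

52.51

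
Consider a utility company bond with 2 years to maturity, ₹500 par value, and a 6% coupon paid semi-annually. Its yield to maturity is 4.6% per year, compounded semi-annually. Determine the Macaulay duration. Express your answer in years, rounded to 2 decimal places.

1.92 years

Periodic yield y = 0.023. Discount each cash flow and weight by its period:
  t   CF        PV=CF/(1+0.023)^t    t·PV
  1        15.00        14.6628        14.6628
  2        15.00        14.3331        28.6662
  3        15.00        14.0108        42.0325
  4       515.00       470.2239     1,880.8956
  Σ                    513.2306     1,966.2571
Price P = Σ PV = 513.2306.
Macaulay duration = Σ(t·PV) / P = 1,966.2571 / 513.2306 = 3.83114 half-year periods.
In years: 3.83114 / 2 = 1.91557 years.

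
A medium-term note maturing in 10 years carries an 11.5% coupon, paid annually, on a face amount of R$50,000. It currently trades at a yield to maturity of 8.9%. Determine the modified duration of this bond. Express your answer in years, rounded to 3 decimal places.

6.154 years

Periodic yield y = 0.089. First find Macaulay duration:
  t   CF        PV=CF/(1+0.089)^t    t·PV
  1     5,750.00     5,280.0735     5,280.0735
  2     5,750.00     4,848.5523     9,697.1046
  3     5,750.00     4,452.2978    13,356.8934
  4     5,750.00     4,088.4277    16,353.7109
  5     5,750.00     3,754.2954    18,771.4772
  6     5,750.00     3,447.4706    20,684.8234
  7     5,750.00     3,165.7214    22,160.0495
  8     5,750.00     2,906.9985    23,255.9879
  9     5,750.00     2,669.4201    24,024.7809
  10   55,750.00    23,766.5462   237,665.4622
  Σ                 58,379.8035   391,250.3636
P = 58,379.8035; Macaulay duration = 391,250.3636 / 58,379.8035 = 6.70181 years.
Modified duration = D_Mac / (1 + y) = 6.70181 / 1.089 = 6.15410 years.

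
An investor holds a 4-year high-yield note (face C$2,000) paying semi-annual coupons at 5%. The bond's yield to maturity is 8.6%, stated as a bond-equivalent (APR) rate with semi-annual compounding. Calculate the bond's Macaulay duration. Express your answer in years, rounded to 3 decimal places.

3.649 years

Periodic yield y = 0.043. Discount each cash flow and weight by its period:
  t   CF        PV=CF/(1+0.043)^t    t·PV
  1        50.00        47.9386        47.9386
  2        50.00        45.9623        91.9245
  3        50.00        44.0674       132.2021
  4        50.00        42.2506       169.0024
  5        50.00        40.5087       202.5436
  6        50.00        38.8387       233.0319
  7        50.00        37.2374       260.6621
  8     2,050.00     1,463.7921    11,710.3367
  Σ                  1,760.5957    12,847.6419
Price P = Σ PV = 1,760.5957.
Macaulay duration = Σ(t·PV) / P = 12,847.6419 / 1,760.5957 = 7.29733 half-year periods.
In years: 7.29733 / 2 = 3.64866 years.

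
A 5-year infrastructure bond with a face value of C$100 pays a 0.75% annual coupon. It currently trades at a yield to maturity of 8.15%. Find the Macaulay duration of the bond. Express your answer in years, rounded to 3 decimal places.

4.909 years

Periodic yield y = 0.0815. Discount each cash flow and weight by its year:
  t   CF        PV=CF/(1+0.0815)^t    t·PV
  1         0.75         0.6935         0.6935
  2         0.75         0.6412         1.2824
  3         0.75         0.5929         1.7787
  4         0.75         0.5482         2.1929
  5       100.75        68.0946       340.4728
  Σ                     70.5704       346.4203
Price P = Σ PV = 70.5704.
Macaulay duration = Σ(t·PV) / P = 346.4203 / 70.5704 = 4.90886 years.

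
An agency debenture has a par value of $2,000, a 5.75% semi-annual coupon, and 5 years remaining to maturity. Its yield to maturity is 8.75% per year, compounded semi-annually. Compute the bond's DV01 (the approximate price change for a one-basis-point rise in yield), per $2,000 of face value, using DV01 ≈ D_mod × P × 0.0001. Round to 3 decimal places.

$0.737

Periodic yield y = 0.04375.
  t   CF        PV=CF/(1+0.04375)^t    t·PV
  1        57.50        55.0898        55.0898
  2        57.50        52.7807       105.5613
  3        57.50        50.5683       151.7049
  4        57.50        48.4487       193.7947
  5        57.50        46.4179       232.0895
  6        57.50        44.4722       266.8334
  7        57.50        42.6081       298.2569
  8        57.50        40.8222       326.5772
  9        57.50        39.1110       351.9994
  10    2,057.50     1,340.8338    13,408.3383
  Σ                  1,761.1527    15,390.2454
P = 1,761.1527; D_Mac = 8.73873 half-year periods = 4.36937 yrs; D_mod = 4.18622 yrs.
DV01 ≈ 4.18622 × 1,761.1527 × 0.0001 = 0.737257.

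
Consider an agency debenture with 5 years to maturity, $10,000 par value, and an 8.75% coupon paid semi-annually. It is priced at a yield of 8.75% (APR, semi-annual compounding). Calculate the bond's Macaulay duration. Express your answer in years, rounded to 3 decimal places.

Periodic yield y = 0.04375. Discount each cash flow and weight by its period:
  t   CF        PV=CF/(1+0.04375)^t    t·PV
  1       437.50       419.1617       419.1617
  2       437.50       401.5920       803.1841
  3       437.50       384.7588     1,154.2765
  4       437.50       368.6312     1,474.5248
  5       437.50       353.1796     1,765.8980
  6       437.50       338.3757     2,030.2540
  7       437.50       324.1923     2,269.3458
  8       437.50       310.6034     2,484.8269
  9       437.50       297.5841     2,678.2565
  10   10,437.50     6,801.9213    68,019.2131
  Σ                 10,000.0000    83,098.9414
Price P = Σ PV = 10,000.0000.
Macaulay duration = Σ(t·PV) / P = 83,098.9414 / 10,000.0000 = 8.30989 half-year periods.
In years: 8.30989 / 2 = 4.15495 years.

4.155 years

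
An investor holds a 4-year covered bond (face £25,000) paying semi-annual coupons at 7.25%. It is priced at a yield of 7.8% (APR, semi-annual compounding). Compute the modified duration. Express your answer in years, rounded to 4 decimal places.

Periodic yield y = 0.039. First find Macaulay duration:
  t   CF        PV=CF/(1+0.039)^t    t·PV
  1       906.25       872.2329       872.2329
  2       906.25       839.4927     1,678.9854
  3       906.25       807.9814     2,423.9443
  4       906.25       777.6530     3,110.6118
  5       906.25       748.4629     3,742.3145
  6       906.25       720.3685     4,322.2112
  7       906.25       693.3287     4,853.3010
  8    25,906.25    19,075.6863   152,605.4904
  Σ                 24,535.2065   173,609.0915
P = 24,535.2065; Macaulay duration = 173,609.0915 / 24,535.2065 = 7.07592 half-year periods = 3.53796 years.
Modified duration = D_Mac / (1 + y) = 3.53796 / 1.039 = 3.40516 years.

3.4052 years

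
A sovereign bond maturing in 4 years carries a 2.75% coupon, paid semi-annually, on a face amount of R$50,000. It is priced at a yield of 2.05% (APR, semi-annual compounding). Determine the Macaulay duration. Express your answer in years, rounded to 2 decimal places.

Periodic yield y = 0.01025. Discount each cash flow and weight by its period:
  t   CF        PV=CF/(1+0.01025)^t    t·PV
  1       687.50       680.5246       680.5246
  2       687.50       673.6200     1,347.2400
  3       687.50       666.7855     2,000.3564
  4       687.50       660.0203     2,640.0810
  5       687.50       653.3237     3,266.6185
  6       687.50       646.6951     3,880.1704
  7       687.50       640.1337     4,480.9359
  8    50,687.50    46,716.4678   373,731.7424
  Σ                 51,337.5706   392,027.6692
Price P = Σ PV = 51,337.5706.
Macaulay duration = Σ(t·PV) / P = 392,027.6692 / 51,337.5706 = 7.63627 half-year periods.
In years: 7.63627 / 2 = 3.81814 years.

3.82 years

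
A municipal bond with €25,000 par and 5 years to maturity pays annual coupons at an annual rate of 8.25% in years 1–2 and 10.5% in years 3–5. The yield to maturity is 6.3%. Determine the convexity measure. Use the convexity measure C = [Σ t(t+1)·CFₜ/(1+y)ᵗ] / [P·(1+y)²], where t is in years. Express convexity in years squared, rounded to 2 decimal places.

With y = 0.063:
  t   CF        PV=CF/(1+0.063)^t    t·PV        t(t+1)·PV
  1     2,062.50     1,940.2634     1,940.2634       3,880.5268
  2     2,062.50     1,825.2713     3,650.5426      10,951.6279
  3     2,625.00     2,185.3928     6,556.1785      26,224.7140
  4     2,625.00     2,055.8728     8,223.4914      41,117.4568
  5    27,625.00    20,353.3530   101,766.7648     610,600.5889
  Σ                 28,360.1534   122,137.2407     692,774.9144
P = 28,360.1534.
Convexity = Σ t(t+1)·PV / [P·(1+y)²] = 692,774.9144 / (28,360.1534 × 1.129969) = 21.61808.

21.62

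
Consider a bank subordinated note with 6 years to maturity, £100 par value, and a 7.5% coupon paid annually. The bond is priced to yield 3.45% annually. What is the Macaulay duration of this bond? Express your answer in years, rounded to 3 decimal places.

5.145 years

Periodic yield y = 0.0345. Discount each cash flow and weight by its year:
  t   CF        PV=CF/(1+0.0345)^t    t·PV
  1         7.50         7.2499         7.2499
  2         7.50         7.0081        14.0162
  3         7.50         6.7744        20.3232
  4         7.50         6.5485        26.1938
  5         7.50         6.3301        31.6504
  6       107.50        87.7052       526.2314
  Σ                    121.6161       625.6648
Price P = Σ PV = 121.6161.
Macaulay duration = Σ(t·PV) / P = 625.6648 / 121.6161 = 5.14459 years.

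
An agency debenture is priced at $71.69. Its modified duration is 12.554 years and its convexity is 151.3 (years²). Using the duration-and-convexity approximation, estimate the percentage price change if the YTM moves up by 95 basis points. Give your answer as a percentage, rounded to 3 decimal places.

Duration effect: -D_mod·Δy = -12.554 × (+0.0095) = -0.119263
Convexity effect: ½·C·(Δy)² = 0.5 × 151.3 × (0.0095)² = +0.0068274125
ΔP/P ≈ -0.119263 + 0.0068274125 = -0.1124355875
= -11.24355875%.

-11.244%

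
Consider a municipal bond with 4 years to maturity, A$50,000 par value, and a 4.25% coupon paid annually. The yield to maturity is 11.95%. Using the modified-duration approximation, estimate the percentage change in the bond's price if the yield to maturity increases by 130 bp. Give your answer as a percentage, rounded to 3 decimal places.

-4.323%

Periodic yield y = 0.1195. Modified duration first:
  t   CF        PV=CF/(1+0.1195)^t    t·PV
  1     2,125.00     1,898.1688     1,898.1688
  2     2,125.00     1,695.5505     3,391.1011
  3     2,125.00     1,514.5606     4,543.6817
  4    52,125.00    33,185.6002   132,742.4007
  Σ                 38,293.8801   142,575.3522
P = 38,293.8801; D_Mac = 3.72319 yrs; D_mod = 3.72319/(1+0.1195) = 3.32576 yrs.
ΔP/P ≈ -D_mod · Δy = -3.32576 × (+0.013) = -0.043235 = -4.3235%.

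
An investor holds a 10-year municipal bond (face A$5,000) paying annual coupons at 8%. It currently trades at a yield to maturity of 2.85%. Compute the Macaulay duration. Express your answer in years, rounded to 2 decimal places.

Periodic yield y = 0.0285. Discount each cash flow and weight by its year:
  t   CF        PV=CF/(1+0.0285)^t    t·PV
  1       400.00       388.9159       388.9159
  2       400.00       378.1389       756.2779
  3       400.00       367.6606     1,102.9818
  4       400.00       357.4726     1,429.8906
  5       400.00       347.5670     1,737.8349
  6       400.00       337.9358     2,027.6149
  7       400.00       328.5715     2,300.0007
  8       400.00       319.4667     2,555.7338
  9       400.00       310.6142     2,795.5279
  10    5,400.00     4,077.0947    40,770.9470
  Σ                  7,213.4380    55,865.7253
Price P = Σ PV = 7,213.4380.
Macaulay duration = Σ(t·PV) / P = 55,865.7253 / 7,213.4380 = 7.74467 years.

7.74 years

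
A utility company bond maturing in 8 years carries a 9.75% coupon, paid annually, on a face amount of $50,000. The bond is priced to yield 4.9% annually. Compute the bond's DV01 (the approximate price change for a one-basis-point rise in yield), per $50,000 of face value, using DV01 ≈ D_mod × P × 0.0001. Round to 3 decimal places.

Periodic yield y = 0.049.
  t   CF        PV=CF/(1+0.049)^t    t·PV
  1     4,875.00     4,647.2831     4,647.2831
  2     4,875.00     4,430.2032     8,860.4063
  3     4,875.00     4,223.2633    12,669.7898
  4     4,875.00     4,025.9898    16,103.9591
  5     4,875.00     3,837.9311    19,189.6557
  6     4,875.00     3,658.6570    21,951.9417
  7     4,875.00     3,487.7569    24,414.2981
  8    54,875.00    37,425.7600   299,406.0796
  Σ                 65,736.8443   407,243.4135
P = 65,736.8443; D_Mac = 6.19506 yrs; D_mod = 5.90568 yrs.
DV01 ≈ 5.90568 × 65,736.8443 × 0.0001 = 38.822060.

$38.822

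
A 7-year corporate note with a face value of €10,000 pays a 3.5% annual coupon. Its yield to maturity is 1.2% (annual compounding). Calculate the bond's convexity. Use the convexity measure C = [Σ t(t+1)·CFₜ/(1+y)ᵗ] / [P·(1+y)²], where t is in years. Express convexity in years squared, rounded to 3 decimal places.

With y = 0.012:
  t   CF        PV=CF/(1+0.012)^t    t·PV        t(t+1)·PV
  1       350.00       345.8498       345.8498         691.6996
  2       350.00       341.7488       683.4976       2,050.4929
  3       350.00       337.6965     1,013.0894       4,052.3575
  4       350.00       333.6922     1,334.7686       6,673.8431
  5       350.00       329.7353     1,648.6766       9,892.0599
  6       350.00       325.8254     1,954.9525      13,684.6678
  7    10,350.00     9,520.8728    66,646.1095     533,168.8759
  Σ                 11,535.4208    73,626.9441     570,213.9967
P = 11,535.4208.
Convexity = Σ t(t+1)·PV / [P·(1+y)²] = 570,213.9967 / (11,535.4208 × 1.024144) = 48.26623.

48.266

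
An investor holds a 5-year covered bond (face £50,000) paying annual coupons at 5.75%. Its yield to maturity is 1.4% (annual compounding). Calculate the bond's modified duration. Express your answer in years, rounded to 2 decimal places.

4.47 years

Periodic yield y = 0.014. First find Macaulay duration:
  t   CF        PV=CF/(1+0.014)^t    t·PV
  1     2,875.00     2,835.3057     2,835.3057
  2     2,875.00     2,796.1595     5,592.3190
  3     2,875.00     2,757.5537     8,272.6612
  4     2,875.00     2,719.4810    10,877.9240
  5    52,875.00    49,324.2631   246,621.3154
  Σ                 60,432.7630   274,199.5253
P = 60,432.7630; Macaulay duration = 274,199.5253 / 60,432.7630 = 4.53727 years.
Modified duration = D_Mac / (1 + y) = 4.53727 / 1.014 = 4.47462 years.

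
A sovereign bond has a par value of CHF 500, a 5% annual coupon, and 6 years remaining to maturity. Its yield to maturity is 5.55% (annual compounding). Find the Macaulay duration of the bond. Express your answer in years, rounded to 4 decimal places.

5.3186 years

Periodic yield y = 0.0555. Discount each cash flow and weight by its year:
  t   CF        PV=CF/(1+0.0555)^t    t·PV
  1        25.00        23.6855        23.6855
  2        25.00        22.4400        44.8801
  3        25.00        21.2601        63.7803
  4        25.00        20.1422        80.5688
  5        25.00        19.0831        95.4155
  6       525.00       379.6731     2,278.0389
  Σ                    486.2840     2,586.3690
Price P = Σ PV = 486.2840.
Macaulay duration = Σ(t·PV) / P = 2,586.3690 / 486.2840 = 5.31864 years.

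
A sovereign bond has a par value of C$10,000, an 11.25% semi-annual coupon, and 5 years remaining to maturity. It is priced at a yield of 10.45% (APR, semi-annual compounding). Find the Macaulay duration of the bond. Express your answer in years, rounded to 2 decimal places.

3.97 years

Periodic yield y = 0.05225. Discount each cash flow and weight by its period:
  t   CF        PV=CF/(1+0.05225)^t    t·PV
  1       562.50       534.5688       534.5688
  2       562.50       508.0245     1,016.0490
  3       562.50       482.7983     1,448.3949
  4       562.50       458.8247     1,835.2988
  5       562.50       436.0415     2,180.2076
  6       562.50       414.3897     2,486.3380
  7       562.50       393.8129     2,756.6906
  8       562.50       374.2580     2,994.0637
  9       562.50       355.6740     3,201.0660
  10   10,562.50     6,347.1298    63,471.2977
  Σ                 10,305.5221    81,923.9751
Price P = Σ PV = 10,305.5221.
Macaulay duration = Σ(t·PV) / P = 81,923.9751 / 10,305.5221 = 7.94952 half-year periods.
In years: 7.94952 / 2 = 3.97476 years.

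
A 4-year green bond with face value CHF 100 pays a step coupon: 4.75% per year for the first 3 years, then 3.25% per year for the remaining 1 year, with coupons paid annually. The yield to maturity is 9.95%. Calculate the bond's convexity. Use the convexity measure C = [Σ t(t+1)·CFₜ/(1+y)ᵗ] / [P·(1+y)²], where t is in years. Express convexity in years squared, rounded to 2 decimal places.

With y = 0.0995:
  t   CF        PV=CF/(1+0.0995)^t    t·PV        t(t+1)·PV
  1         4.75         4.3201         4.3201           8.6403
  2         4.75         3.9292         7.8584          23.5751
  3         4.75         3.5736        10.7208          42.8834
  4       103.25        70.6495       282.5980       1,412.9901
  Σ                     82.4725       305.4974       1,488.0889
P = 82.4725.
Convexity = Σ t(t+1)·PV / [P·(1+y)²] = 1,488.0889 / (82.4725 × 1.208900) = 14.92552.

14.93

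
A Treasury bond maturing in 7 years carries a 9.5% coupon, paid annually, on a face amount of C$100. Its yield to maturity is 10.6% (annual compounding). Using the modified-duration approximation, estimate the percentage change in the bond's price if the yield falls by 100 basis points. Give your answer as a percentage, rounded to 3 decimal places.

+4.858%

Periodic yield y = 0.106. Modified duration first:
  t   CF        PV=CF/(1+0.106)^t    t·PV
  1         9.50         8.5895         8.5895
  2         9.50         7.7663        15.5326
  3         9.50         7.0220        21.0659
  4         9.50         6.3490        25.3959
  5         9.50         5.7405        28.7024
  6         9.50         5.1903        31.1418
  7       109.50        54.0914       378.6398
  Σ                     94.7489       509.0678
P = 94.7489; D_Mac = 5.37281 yrs; D_mod = 5.37281/(1+0.106) = 4.85788 yrs.
ΔP/P ≈ -D_mod · Δy = -4.85788 × (-0.01) = +0.048579 = +4.8579%.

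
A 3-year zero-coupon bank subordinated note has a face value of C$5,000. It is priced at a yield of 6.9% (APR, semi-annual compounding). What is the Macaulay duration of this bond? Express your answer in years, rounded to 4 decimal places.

3.0000 years

A zero-coupon bond has a single cash flow at maturity, so its Macaulay duration equals its maturity: 3 years.
(Equivalently: 6 semi-annual periods ÷ 2 = 3 years.)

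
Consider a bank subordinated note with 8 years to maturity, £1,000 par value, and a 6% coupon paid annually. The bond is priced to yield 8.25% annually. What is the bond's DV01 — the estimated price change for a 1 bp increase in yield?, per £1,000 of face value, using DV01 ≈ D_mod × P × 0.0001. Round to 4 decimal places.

Periodic yield y = 0.0825.
  t   CF        PV=CF/(1+0.0825)^t    t·PV
  1        60.00        55.4273        55.4273
  2        60.00        51.2030       102.4060
  3        60.00        47.3007       141.9021
  4        60.00        43.6958       174.7832
  5        60.00        40.3656       201.8281
  6        60.00        37.2893       223.7356
  7        60.00        34.4474       241.1315
  8     1,060.00       562.1894     4,497.5149
  Σ                    871.9184     5,638.7287
P = 871.9184; D_Mac = 6.46704 yrs; D_mod = 5.97417 yrs.
DV01 ≈ 5.97417 × 871.9184 × 0.0001 = 0.520899.

£0.5209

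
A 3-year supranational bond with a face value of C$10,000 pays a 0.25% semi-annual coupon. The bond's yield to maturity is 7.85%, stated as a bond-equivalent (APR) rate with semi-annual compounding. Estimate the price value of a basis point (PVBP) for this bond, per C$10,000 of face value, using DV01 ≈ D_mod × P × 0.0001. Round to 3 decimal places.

Periodic yield y = 0.03925.
  t   CF        PV=CF/(1+0.03925)^t    t·PV
  1        12.50        12.0279        12.0279
  2        12.50        11.5736        23.1473
  3        12.50        11.1365        33.4096
  4        12.50        10.7159        42.8637
  5        12.50        10.3112        51.5561
  6    10,012.50     7,947.3498    47,684.0989
  Σ                  8,003.1150    47,847.1035
P = 8,003.1150; D_Mac = 5.97856 half-year periods = 2.98928 yrs; D_mod = 2.87638 yrs.
DV01 ≈ 2.87638 × 8,003.1150 × 0.0001 = 2.302002.

C$2.302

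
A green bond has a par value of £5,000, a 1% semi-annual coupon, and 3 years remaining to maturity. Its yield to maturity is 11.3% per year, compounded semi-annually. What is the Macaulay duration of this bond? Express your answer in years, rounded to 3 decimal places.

2.956 years

Periodic yield y = 0.0565. Discount each cash flow and weight by its period:
  t   CF        PV=CF/(1+0.0565)^t    t·PV
  1        25.00        23.6630        23.6630
  2        25.00        22.3976        44.7952
  3        25.00        21.1998        63.5994
  4        25.00        20.0661        80.2642
  5        25.00        18.9930        94.9648
  6     5,025.00     3,613.4251    21,680.5506
  Σ                  3,719.7445    21,987.8372
Price P = Σ PV = 3,719.7445.
Macaulay duration = Σ(t·PV) / P = 21,987.8372 / 3,719.7445 = 5.91111 half-year periods.
In years: 5.91111 / 2 = 2.95556 years.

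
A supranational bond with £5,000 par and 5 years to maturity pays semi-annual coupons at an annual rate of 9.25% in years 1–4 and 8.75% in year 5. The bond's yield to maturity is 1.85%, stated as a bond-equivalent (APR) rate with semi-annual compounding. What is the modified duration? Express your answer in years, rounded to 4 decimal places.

4.2150 years

Periodic yield y = 0.00925. First find Macaulay duration:
  t   CF        PV=CF/(1+0.00925)^t    t·PV
  1       231.25       229.1305       229.1305
  2       231.25       227.0305       454.0610
  3       231.25       224.9497       674.8492
  4       231.25       222.8880       891.5520
  5       231.25       220.8452     1,104.2260
  6       231.25       218.8211     1,312.9266
  7       231.25       216.8156     1,517.7089
  8       231.25       214.8284     1,718.6271
  9       218.75       201.3535     1,812.1817
  10    5,218.75     4,759.6927    47,596.9268
  Σ                  6,736.3552    57,312.1898
P = 6,736.3552; Macaulay duration = 57,312.1898 / 6,736.3552 = 8.50789 half-year periods = 4.25395 years.
Modified duration = D_Mac / (1 + y) = 4.25395 / 1.00925 = 4.21496 years.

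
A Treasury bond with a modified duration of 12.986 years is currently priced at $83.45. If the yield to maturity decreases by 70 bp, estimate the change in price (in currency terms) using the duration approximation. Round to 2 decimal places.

Duration approximation: ΔP/P ≈ -D_mod · Δy = -12.986 × (-0.007) = +0.090902.
ΔP ≈ 83.45 × (+0.090902) = +7.5857719.

+$7.59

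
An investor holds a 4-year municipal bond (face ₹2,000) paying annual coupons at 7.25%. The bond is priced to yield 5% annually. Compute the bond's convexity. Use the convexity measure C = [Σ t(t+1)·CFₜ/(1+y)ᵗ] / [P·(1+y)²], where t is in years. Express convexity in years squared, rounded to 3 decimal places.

15.902

With y = 0.05:
  t   CF        PV=CF/(1+0.05)^t    t·PV        t(t+1)·PV
  1       145.00       138.0952       138.0952         276.1905
  2       145.00       131.5193       263.0385         789.1156
  3       145.00       125.2565       375.7694       1,503.0774
  4     2,145.00     1,764.6968     7,058.7872      35,293.9362
  Σ                  2,159.5678     7,835.6904      37,862.3197
P = 2,159.5678.
Convexity = Σ t(t+1)·PV / [P·(1+y)²] = 37,862.3197 / (2,159.5678 × 1.102500) = 15.90237.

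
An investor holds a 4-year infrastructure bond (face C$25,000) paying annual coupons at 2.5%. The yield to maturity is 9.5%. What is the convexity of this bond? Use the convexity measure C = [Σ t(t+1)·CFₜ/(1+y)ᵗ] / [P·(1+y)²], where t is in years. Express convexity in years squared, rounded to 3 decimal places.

With y = 0.095:
  t   CF        PV=CF/(1+0.095)^t    t·PV        t(t+1)·PV
  1       625.00       570.7763       570.7763       1,141.5525
  2       625.00       521.2569     1,042.5137       3,127.5411
  3       625.00       476.0337     1,428.1010       5,712.4039
  4    25,625.00    17,824.0913    71,296.3651     356,481.8254
  Σ                 19,392.1580    74,337.7560     366,463.3229
P = 19,392.1580.
Convexity = Σ t(t+1)·PV / [P·(1+y)²] = 366,463.3229 / (19,392.1580 × 1.199025) = 15.76072.

15.761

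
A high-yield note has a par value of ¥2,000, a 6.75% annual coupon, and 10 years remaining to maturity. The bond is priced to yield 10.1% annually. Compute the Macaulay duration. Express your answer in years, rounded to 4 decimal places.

Periodic yield y = 0.101. Discount each cash flow and weight by its year:
  t   CF        PV=CF/(1+0.101)^t    t·PV
  1       135.00       122.6158       122.6158
  2       135.00       111.3677       222.7353
  3       135.00       101.1514       303.4541
  4       135.00        91.8723       367.4891
  5       135.00        83.4444       417.2220
  6       135.00        75.7896       454.7379
  7       135.00        68.8371       481.8597
  8       135.00        62.5223       500.1787
  9       135.00        56.7869       511.0818
  10    2,135.00       815.6892     8,156.8916
  Σ                  1,590.0766    11,538.2660
Price P = Σ PV = 1,590.0766.
Macaulay duration = Σ(t·PV) / P = 11,538.2660 / 1,590.0766 = 7.25642 years.

7.2564 years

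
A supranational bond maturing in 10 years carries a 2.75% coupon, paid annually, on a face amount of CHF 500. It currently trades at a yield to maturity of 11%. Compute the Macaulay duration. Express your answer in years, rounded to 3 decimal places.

Periodic yield y = 0.11. Discount each cash flow and weight by its year:
  t   CF        PV=CF/(1+0.11)^t    t·PV
  1        13.75        12.3874        12.3874
  2        13.75        11.1598        22.3196
  3        13.75        10.0539        30.1616
  4        13.75         9.0576        36.2302
  5        13.75         8.1600        40.7998
  6        13.75         7.3513        44.1079
  7        13.75         6.6228        46.3596
  8        13.75         5.9665        47.7319
  9        13.75         5.3752        48.3769
  10      513.75       180.9348     1,809.3478
  Σ                    257.0692     2,137.8227
Price P = Σ PV = 257.0692.
Macaulay duration = Σ(t·PV) / P = 2,137.8227 / 257.0692 = 8.31614 years.

8.316 years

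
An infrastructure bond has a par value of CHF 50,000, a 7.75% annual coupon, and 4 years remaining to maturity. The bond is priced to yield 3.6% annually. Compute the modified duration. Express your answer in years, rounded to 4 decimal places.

3.4936 years

Periodic yield y = 0.036. First find Macaulay duration:
  t   CF        PV=CF/(1+0.036)^t    t·PV
  1     3,875.00     3,740.3475     3,740.3475
  2     3,875.00     3,610.3740     7,220.7481
  3     3,875.00     3,484.9170    10,454.7510
  4    53,875.00    46,767.9422   187,071.7689
  Σ                 57,603.5808   208,487.6155
P = 57,603.5808; Macaulay duration = 208,487.6155 / 57,603.5808 = 3.61935 years.
Modified duration = D_Mac / (1 + y) = 3.61935 / 1.036 = 3.49358 years.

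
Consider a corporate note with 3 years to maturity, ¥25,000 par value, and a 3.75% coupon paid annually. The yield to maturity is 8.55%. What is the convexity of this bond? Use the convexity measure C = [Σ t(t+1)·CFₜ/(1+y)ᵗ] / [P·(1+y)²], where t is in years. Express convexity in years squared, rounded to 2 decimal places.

9.67

With y = 0.0855:
  t   CF        PV=CF/(1+0.0855)^t    t·PV        t(t+1)·PV
  1       937.50       863.6573       863.6573       1,727.3146
  2       937.50       795.6309     1,591.2617       4,773.7852
  3    25,937.50    20,278.6309    60,835.8927     243,343.5709
  Σ                 21,937.9191    63,290.8117     249,844.6707
P = 21,937.9191.
Convexity = Σ t(t+1)·PV / [P·(1+y)²] = 249,844.6707 / (21,937.9191 × 1.178310) = 9.66529.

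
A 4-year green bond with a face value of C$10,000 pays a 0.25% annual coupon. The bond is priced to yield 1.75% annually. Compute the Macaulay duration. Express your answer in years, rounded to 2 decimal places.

3.98 years

Periodic yield y = 0.0175. Discount each cash flow and weight by its year:
  t   CF        PV=CF/(1+0.0175)^t    t·PV
  1        25.00        24.5700        24.5700
  2        25.00        24.1474        48.2949
  3        25.00        23.7321        71.1964
  4    10,025.00     9,352.9090    37,411.6361
  Σ                  9,425.3586    37,555.6974
Price P = Σ PV = 9,425.3586.
Macaulay duration = Σ(t·PV) / P = 37,555.6974 / 9,425.3586 = 3.98454 years.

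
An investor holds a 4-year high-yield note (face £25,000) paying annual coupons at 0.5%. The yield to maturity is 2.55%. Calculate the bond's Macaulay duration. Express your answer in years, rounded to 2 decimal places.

3.97 years

Periodic yield y = 0.0255. Discount each cash flow and weight by its year:
  t   CF        PV=CF/(1+0.0255)^t    t·PV
  1       125.00       121.8918       121.8918
  2       125.00       118.8608       237.7216
  3       125.00       115.9052       347.7157
  4    25,125.00    22,717.6504    90,870.6015
  Σ                 23,074.3082    91,577.9306
Price P = Σ PV = 23,074.3082.
Macaulay duration = Σ(t·PV) / P = 91,577.9306 / 23,074.3082 = 3.96883 years.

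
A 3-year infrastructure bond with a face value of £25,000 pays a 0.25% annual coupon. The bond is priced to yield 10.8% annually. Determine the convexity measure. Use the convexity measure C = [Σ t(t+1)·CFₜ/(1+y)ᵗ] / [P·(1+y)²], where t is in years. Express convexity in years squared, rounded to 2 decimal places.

With y = 0.108:
  t   CF        PV=CF/(1+0.108)^t    t·PV        t(t+1)·PV
  1        62.50        56.4079        56.4079         112.8159
  2        62.50        50.9097       101.8194         305.4582
  3    25,062.50    18,424.8987    55,274.6961     221,098.7844
  Σ                 18,532.2163    55,432.9234     221,517.0585
P = 18,532.2163.
Convexity = Σ t(t+1)·PV / [P·(1+y)²] = 221,517.0585 / (18,532.2163 × 1.227664) = 9.73644.

9.74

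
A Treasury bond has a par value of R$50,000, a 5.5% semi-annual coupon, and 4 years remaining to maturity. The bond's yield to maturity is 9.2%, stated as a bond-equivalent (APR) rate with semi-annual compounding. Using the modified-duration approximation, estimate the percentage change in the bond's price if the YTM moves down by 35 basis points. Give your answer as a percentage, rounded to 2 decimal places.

+1.21%

Periodic yield y = 0.046. Modified duration first:
  t   CF        PV=CF/(1+0.046)^t    t·PV
  1     1,375.00     1,314.5315     1,314.5315
  2     1,375.00     1,256.7223     2,513.4446
  3     1,375.00     1,201.4554     3,604.3661
  4     1,375.00     1,148.6189     4,594.4756
  5     1,375.00     1,098.1060     5,490.5301
  6     1,375.00     1,049.8146     6,298.8873
  7     1,375.00     1,003.6468     7,025.5276
  8    51,375.00    35,850.7593   286,806.0747
  Σ                 43,923.6549   317,647.8377
P = 43,923.6549; D_Mac = 7.23182 half-year periods = 3.61591 yrs; D_mod = 3.61591/(1+0.046) = 3.45689 yrs.
ΔP/P ≈ -D_mod · Δy = -3.45689 × (-0.0035) = +0.012099 = +1.2099%.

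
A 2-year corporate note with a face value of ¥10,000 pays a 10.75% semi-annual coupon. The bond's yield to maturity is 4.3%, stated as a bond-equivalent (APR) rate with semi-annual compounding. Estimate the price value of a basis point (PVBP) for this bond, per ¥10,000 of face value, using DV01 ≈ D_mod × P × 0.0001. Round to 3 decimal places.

¥2.045

Periodic yield y = 0.0215.
  t   CF        PV=CF/(1+0.0215)^t    t·PV
  1       537.50       526.1870       526.1870
  2       537.50       515.1121     1,030.2241
  3       537.50       504.2703     1,512.8108
  4    10,537.50     9,677.9663    38,711.8650
  Σ                 11,223.5356    41,781.0869
P = 11,223.5356; D_Mac = 3.72263 half-year periods = 1.86132 yrs; D_mod = 1.82214 yrs.
DV01 ≈ 1.82214 × 11,223.5356 × 0.0001 = 2.045085.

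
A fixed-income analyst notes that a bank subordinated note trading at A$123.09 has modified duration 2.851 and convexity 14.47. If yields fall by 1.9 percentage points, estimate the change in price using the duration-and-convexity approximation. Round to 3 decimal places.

Duration effect: -D_mod·Δy = -2.851 × (-0.019) = +0.054169
Convexity effect: ½·C·(Δy)² = 0.5 × 14.47 × (-0.019)² = +0.002611835
ΔP/P ≈ +0.054169 + 0.002611835 = +0.056780835
ΔP ≈ 123.09 × (+0.056780835) = +6.98915298015.

+A$6.989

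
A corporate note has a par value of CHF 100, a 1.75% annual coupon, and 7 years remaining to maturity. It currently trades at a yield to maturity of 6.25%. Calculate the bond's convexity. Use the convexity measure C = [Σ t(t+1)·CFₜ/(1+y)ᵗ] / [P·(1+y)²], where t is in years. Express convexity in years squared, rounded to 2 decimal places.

45.70

With y = 0.0625:
  t   CF        PV=CF/(1+0.0625)^t    t·PV        t(t+1)·PV
  1         1.75         1.6471         1.6471           3.2941
  2         1.75         1.5502         3.1003           9.3010
  3         1.75         1.4590         4.3770          17.5078
  4         1.75         1.3732         5.4927          27.4633
  5         1.75         1.2924         6.4619          38.7717
  6         1.75         1.2164         7.2982          51.0874
  7       101.75        66.5628       465.9399       3,727.5191
  Σ                     75.1010       494.3170       3,874.9444
P = 75.1010.
Convexity = Σ t(t+1)·PV / [P·(1+y)²] = 3,874.9444 / (75.1010 × 1.128906) = 45.70482.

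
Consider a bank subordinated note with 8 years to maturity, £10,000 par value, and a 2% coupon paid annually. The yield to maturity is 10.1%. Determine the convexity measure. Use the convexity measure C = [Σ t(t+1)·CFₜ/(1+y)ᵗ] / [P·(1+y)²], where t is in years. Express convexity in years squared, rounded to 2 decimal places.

With y = 0.101:
  t   CF        PV=CF/(1+0.101)^t    t·PV        t(t+1)·PV
  1       200.00       181.6530       181.6530         363.3061
  2       200.00       164.9891       329.9783         989.9348
  3       200.00       149.8539       449.5617       1,798.2468
  4       200.00       136.1071       544.4283       2,722.1416
  5       200.00       123.6213       618.1066       3,708.6398
  6       200.00       112.2810       673.6857       4,715.7999
  7       200.00       101.9809       713.8662       5,710.9294
  8    10,200.00     4,723.9101    37,791.2804     340,121.5240
  Σ                  5,694.3964    41,302.5603     360,130.5225
P = 5,694.3964.
Convexity = Σ t(t+1)·PV / [P·(1+y)²] = 360,130.5225 / (5,694.3964 × 1.212201) = 52.17201.

52.17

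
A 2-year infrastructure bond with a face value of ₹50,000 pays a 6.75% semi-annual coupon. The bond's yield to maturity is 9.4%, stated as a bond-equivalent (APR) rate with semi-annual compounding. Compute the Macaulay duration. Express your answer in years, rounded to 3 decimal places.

Periodic yield y = 0.047. Discount each cash flow and weight by its period:
  t   CF        PV=CF/(1+0.047)^t    t·PV
  1     1,687.50     1,611.7479     1,611.7479
  2     1,687.50     1,539.3962     3,078.7925
  3     1,687.50     1,470.2925     4,410.8774
  4    51,687.50    43,012.9075   172,051.6300
  Σ                 47,634.3441   181,153.0478
Price P = Σ PV = 47,634.3441.
Macaulay duration = Σ(t·PV) / P = 181,153.0478 / 47,634.3441 = 3.80299 half-year periods.
In years: 3.80299 / 2 = 1.90150 years.

1.901 years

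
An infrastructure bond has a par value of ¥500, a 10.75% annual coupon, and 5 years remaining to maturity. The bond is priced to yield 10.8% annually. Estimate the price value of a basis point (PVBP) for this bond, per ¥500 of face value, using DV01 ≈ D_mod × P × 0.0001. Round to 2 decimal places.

Periodic yield y = 0.108.
  t   CF        PV=CF/(1+0.108)^t    t·PV
  1        53.75        48.5108        48.5108
  2        53.75        43.7823        87.5647
  3        53.75        39.5147       118.5442
  4        53.75        35.6631       142.6525
  5       553.75       331.6003     1,658.0016
  Σ                    499.0714     2,055.2738
P = 499.0714; D_Mac = 4.11820 yrs; D_mod = 3.71678 yrs.
DV01 ≈ 3.71678 × 499.0714 × 0.0001 = 0.185494.

¥0.19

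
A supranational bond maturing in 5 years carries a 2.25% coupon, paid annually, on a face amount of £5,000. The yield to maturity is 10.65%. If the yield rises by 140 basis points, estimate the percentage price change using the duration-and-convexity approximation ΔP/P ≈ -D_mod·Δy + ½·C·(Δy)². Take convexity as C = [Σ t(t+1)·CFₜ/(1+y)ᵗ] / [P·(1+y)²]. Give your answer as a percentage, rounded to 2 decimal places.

-5.76%

With y = 0.1065:
  t   CF        PV=CF/(1+0.1065)^t    t·PV        t(t+1)·PV
  1       112.50       101.6719       101.6719         203.3439
  2       112.50        91.8861       183.7721         551.3164
  3       112.50        83.0421       249.1263         996.5051
  4       112.50        75.0493       300.1973       1,500.9867
  5     5,112.50     3,082.3094    15,411.5470      92,469.2818
  Σ                  3,433.9588    16,246.3147      95,721.4339
P = 3,433.9588; D_Mac = 4.73107 yrs; D_mod = 4.27571 yrs; C = 22.76729.
Duration effect: -4.27571 × (+0.014) = -0.059860
Convexity effect: 0.5 × 22.76729 × (0.014)² = +0.0022312
ΔP/P ≈ -0.059860 + 0.0022312 = -0.057629 = -5.7629%.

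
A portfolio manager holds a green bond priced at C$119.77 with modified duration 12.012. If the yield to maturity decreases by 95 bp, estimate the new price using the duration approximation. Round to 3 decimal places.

C$133.437

Duration approximation: ΔP/P ≈ -D_mod · Δy = -12.012 × (-0.0095) = +0.114114.
New price ≈ 119.77 × (1 + 0.114114) = 133.43743378.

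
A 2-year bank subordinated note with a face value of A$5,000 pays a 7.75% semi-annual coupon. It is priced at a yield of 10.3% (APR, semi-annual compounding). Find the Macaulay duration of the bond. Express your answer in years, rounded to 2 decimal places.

1.89 years

Periodic yield y = 0.0515. Discount each cash flow and weight by its period:
  t   CF        PV=CF/(1+0.0515)^t    t·PV
  1       193.75       184.2606       184.2606
  2       193.75       175.2359       350.4719
  3       193.75       166.6533       499.9599
  4     5,193.75     4,248.5813    16,994.3252
  Σ                  4,774.7311    18,029.0175
Price P = Σ PV = 4,774.7311.
Macaulay duration = Σ(t·PV) / P = 18,029.0175 / 4,774.7311 = 3.77592 half-year periods.
In years: 3.77592 / 2 = 1.88796 years.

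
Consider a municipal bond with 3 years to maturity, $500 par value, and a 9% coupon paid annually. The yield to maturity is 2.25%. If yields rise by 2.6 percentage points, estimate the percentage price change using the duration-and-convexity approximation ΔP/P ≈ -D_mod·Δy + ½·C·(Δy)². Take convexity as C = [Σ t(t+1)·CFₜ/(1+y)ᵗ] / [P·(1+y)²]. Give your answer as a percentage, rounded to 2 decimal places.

-6.72%

With y = 0.0225:
  t   CF        PV=CF/(1+0.0225)^t    t·PV        t(t+1)·PV
  1        45.00        44.0098        44.0098          88.0196
  2        45.00        43.0413        86.0827         258.2481
  3       545.00       509.8079     1,529.4237       6,117.6947
  Σ                    596.8590     1,659.5161       6,463.9623
P = 596.8590; D_Mac = 2.78042 yrs; D_mod = 2.71923 yrs; C = 10.35858.
Duration effect: -2.71923 × (+0.026) = -0.070700
Convexity effect: 0.5 × 10.35858 × (0.026)² = +0.0035012
ΔP/P ≈ -0.070700 + 0.0035012 = -0.067199 = -6.7199%.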